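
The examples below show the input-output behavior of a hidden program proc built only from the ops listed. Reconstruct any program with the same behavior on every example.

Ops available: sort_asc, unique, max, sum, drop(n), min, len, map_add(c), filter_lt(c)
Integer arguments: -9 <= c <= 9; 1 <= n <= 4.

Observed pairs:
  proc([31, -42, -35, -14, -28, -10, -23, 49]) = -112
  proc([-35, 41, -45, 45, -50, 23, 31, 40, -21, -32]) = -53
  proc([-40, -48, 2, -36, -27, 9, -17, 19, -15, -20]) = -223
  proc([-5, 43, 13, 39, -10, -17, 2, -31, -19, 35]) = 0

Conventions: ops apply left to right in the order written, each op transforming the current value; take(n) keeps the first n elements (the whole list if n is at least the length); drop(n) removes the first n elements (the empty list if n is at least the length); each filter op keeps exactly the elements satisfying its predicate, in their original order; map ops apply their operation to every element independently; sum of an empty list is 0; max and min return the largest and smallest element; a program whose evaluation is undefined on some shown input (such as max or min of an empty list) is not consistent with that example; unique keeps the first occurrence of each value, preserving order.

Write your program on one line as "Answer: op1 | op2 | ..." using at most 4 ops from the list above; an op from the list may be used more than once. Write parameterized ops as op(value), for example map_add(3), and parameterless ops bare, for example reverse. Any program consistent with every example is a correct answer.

sort_asc | map_add(2) | map_add(-7) | sum

Check, running the answer program on each example:
  [31, -42, -35, -14, -28, -10, -23, 49] -> [-42, -35, -28, -23, -14, -10, 31, 49] -> [-40, -33, -26, -21, -12, -8, 33, 51] -> [-47, -40, -33, -28, -19, -15, 26, 44] -> -112
  [-35, 41, -45, 45, -50, 23, 31, 40, -21, -32] -> [-50, -45, -35, -32, -21, 23, 31, 40, 41, 45] -> [-48, -43, -33, -30, -19, 25, 33, 42, 43, 47] -> [-55, -50, -40, -37, -26, 18, 26, 35, 36, 40] -> -53
  [-40, -48, 2, -36, -27, 9, -17, 19, -15, -20] -> [-48, -40, -36, -27, -20, -17, -15, 2, 9, 19] -> [-46, -38, -34, -25, -18, -15, -13, 4, 11, 21] -> [-53, -45, -41, -32, -25, -22, -20, -3, 4, 14] -> -223
  [-5, 43, 13, 39, -10, -17, 2, -31, -19, 35] -> [-31, -19, -17, -10, -5, 2, 13, 35, 39, 43] -> [-29, -17, -15, -8, -3, 4, 15, 37, 41, 45] -> [-36, -24, -22, -15, -10, -3, 8, 30, 34, 38] -> 0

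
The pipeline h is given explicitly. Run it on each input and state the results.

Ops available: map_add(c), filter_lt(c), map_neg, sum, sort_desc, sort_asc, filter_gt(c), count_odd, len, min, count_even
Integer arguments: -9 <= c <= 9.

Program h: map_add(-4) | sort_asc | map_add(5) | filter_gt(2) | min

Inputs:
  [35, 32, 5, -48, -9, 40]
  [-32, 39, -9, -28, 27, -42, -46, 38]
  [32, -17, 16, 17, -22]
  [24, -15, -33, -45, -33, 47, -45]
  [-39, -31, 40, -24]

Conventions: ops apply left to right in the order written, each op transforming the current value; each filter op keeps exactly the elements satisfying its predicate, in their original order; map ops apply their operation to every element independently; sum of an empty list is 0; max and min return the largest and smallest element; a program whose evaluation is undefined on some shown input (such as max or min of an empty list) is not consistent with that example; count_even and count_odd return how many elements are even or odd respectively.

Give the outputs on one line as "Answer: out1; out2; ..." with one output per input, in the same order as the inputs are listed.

Execution, op by op:
  [35, 32, 5, -48, -9, 40] -> [31, 28, 1, -52, -13, 36] -> [-52, -13, 1, 28, 31, 36] -> [-47, -8, 6, 33, 36, 41] -> [6, 33, 36, 41] -> 6
  [-32, 39, -9, -28, 27, -42, -46, 38] -> [-36, 35, -13, -32, 23, -46, -50, 34] -> [-50, -46, -36, -32, -13, 23, 34, 35] -> [-45, -41, -31, -27, -8, 28, 39, 40] -> [28, 39, 40] -> 28
  [32, -17, 16, 17, -22] -> [28, -21, 12, 13, -26] -> [-26, -21, 12, 13, 28] -> [-21, -16, 17, 18, 33] -> [17, 18, 33] -> 17
  [24, -15, -33, -45, -33, 47, -45] -> [20, -19, -37, -49, -37, 43, -49] -> [-49, -49, -37, -37, -19, 20, 43] -> [-44, -44, -32, -32, -14, 25, 48] -> [25, 48] -> 25
  [-39, -31, 40, -24] -> [-43, -35, 36, -28] -> [-43, -35, -28, 36] -> [-38, -30, -23, 41] -> [41] -> 41

6; 28; 17; 25; 41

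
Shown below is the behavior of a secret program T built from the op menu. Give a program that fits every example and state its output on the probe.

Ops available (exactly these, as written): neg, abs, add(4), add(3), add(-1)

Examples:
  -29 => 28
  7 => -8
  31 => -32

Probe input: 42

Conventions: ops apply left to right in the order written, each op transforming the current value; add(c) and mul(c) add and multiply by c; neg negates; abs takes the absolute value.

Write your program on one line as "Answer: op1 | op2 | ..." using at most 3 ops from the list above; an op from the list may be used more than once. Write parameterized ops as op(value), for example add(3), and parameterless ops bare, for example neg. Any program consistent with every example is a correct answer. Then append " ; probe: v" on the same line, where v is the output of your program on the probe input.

neg | add(-1) ; probe: -43

Check, running the answer program on each example:
  -29 -> 29 -> 28
  7 -> -7 -> -8
  31 -> -31 -> -32
  probe: 42 -> -42 -> -43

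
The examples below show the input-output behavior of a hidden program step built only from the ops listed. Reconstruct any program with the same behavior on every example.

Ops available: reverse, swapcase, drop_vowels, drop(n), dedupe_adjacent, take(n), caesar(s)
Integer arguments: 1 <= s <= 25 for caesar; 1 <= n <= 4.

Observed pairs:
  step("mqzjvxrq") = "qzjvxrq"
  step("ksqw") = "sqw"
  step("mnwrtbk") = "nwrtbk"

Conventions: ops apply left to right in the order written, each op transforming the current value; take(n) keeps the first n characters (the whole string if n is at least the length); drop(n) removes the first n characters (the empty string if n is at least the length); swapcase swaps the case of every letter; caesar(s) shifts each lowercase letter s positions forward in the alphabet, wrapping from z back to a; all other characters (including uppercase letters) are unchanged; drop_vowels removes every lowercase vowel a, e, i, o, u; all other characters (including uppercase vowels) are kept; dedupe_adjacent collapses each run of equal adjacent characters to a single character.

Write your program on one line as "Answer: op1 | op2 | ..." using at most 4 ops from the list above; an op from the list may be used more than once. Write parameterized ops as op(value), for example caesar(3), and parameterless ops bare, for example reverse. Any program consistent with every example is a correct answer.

swapcase | drop(1) | swapcase

Check, running the answer program on each example:
  "mqzjvxrq" -> "MQZJVXRQ" -> "QZJVXRQ" -> "qzjvxrq"
  "ksqw" -> "KSQW" -> "SQW" -> "sqw"
  "mnwrtbk" -> "MNWRTBK" -> "NWRTBK" -> "nwrtbk"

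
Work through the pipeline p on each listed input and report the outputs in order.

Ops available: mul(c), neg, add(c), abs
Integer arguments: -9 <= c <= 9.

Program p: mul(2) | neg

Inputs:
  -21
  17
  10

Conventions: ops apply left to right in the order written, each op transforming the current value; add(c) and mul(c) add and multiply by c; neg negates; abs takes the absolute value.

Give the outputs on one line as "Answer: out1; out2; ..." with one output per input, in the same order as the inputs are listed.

Execution, op by op:
  -21 -> -42 -> 42
  17 -> 34 -> -34
  10 -> 20 -> -20

42; -34; -20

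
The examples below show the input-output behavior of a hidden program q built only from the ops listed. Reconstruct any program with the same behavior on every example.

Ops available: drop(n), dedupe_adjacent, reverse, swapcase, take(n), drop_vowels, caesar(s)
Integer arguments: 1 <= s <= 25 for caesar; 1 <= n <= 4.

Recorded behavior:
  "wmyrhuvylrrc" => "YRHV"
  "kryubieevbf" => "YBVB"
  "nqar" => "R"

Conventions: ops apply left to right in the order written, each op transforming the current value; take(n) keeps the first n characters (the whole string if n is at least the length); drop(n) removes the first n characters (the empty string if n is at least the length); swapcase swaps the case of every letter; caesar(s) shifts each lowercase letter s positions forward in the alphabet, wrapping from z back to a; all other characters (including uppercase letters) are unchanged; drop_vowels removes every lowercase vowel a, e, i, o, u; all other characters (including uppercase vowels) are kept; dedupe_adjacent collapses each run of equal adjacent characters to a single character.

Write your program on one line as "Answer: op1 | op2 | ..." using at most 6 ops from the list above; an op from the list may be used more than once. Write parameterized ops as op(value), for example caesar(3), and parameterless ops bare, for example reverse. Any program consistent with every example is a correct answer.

drop_vowels | swapcase | drop(2) | swapcase | take(4) | swapcase

Check, running the answer program on each example:
  "wmyrhuvylrrc" -> "wmyrhvylrrc" -> "WMYRHVYLRRC" -> "YRHVYLRRC" -> "yrhvylrrc" -> "yrhv" -> "YRHV"
  "kryubieevbf" -> "krybvbf" -> "KRYBVBF" -> "YBVBF" -> "ybvbf" -> "ybvb" -> "YBVB"
  "nqar" -> "nqr" -> "NQR" -> "R" -> "r" -> "r" -> "R"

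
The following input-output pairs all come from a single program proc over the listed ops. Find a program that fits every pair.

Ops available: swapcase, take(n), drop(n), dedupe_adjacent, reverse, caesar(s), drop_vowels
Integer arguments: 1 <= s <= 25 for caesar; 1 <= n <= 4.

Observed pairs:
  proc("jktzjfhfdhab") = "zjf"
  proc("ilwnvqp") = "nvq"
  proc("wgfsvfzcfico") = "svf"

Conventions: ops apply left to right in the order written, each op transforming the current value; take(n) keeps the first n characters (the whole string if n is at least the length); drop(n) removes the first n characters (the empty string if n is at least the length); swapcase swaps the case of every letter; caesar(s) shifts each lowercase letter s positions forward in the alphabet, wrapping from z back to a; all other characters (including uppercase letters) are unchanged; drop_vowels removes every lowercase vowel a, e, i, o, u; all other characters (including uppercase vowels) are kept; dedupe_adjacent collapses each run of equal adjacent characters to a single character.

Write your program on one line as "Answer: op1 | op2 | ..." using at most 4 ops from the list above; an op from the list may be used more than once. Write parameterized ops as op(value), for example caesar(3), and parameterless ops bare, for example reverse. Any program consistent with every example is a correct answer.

drop(3) | drop_vowels | take(3)

Check, running the answer program on each example:
  "jktzjfhfdhab" -> "zjfhfdhab" -> "zjfhfdhb" -> "zjf"
  "ilwnvqp" -> "nvqp" -> "nvqp" -> "nvq"
  "wgfsvfzcfico" -> "svfzcfico" -> "svfzcfc" -> "svf"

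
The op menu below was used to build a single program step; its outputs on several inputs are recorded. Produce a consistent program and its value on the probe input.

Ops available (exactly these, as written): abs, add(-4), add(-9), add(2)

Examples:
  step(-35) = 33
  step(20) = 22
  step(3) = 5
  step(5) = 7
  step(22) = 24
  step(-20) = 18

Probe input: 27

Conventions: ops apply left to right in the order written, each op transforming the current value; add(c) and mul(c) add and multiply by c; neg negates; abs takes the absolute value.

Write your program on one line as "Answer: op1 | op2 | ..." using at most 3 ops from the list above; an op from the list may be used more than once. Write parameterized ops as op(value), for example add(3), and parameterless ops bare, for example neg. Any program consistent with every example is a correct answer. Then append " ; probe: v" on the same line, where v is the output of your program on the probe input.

add(2) | abs ; probe: 29

Check, running the answer program on each example:
  -35 -> -33 -> 33
  20 -> 22 -> 22
  3 -> 5 -> 5
  5 -> 7 -> 7
  22 -> 24 -> 24
  -20 -> -18 -> 18
  probe: 27 -> 29 -> 29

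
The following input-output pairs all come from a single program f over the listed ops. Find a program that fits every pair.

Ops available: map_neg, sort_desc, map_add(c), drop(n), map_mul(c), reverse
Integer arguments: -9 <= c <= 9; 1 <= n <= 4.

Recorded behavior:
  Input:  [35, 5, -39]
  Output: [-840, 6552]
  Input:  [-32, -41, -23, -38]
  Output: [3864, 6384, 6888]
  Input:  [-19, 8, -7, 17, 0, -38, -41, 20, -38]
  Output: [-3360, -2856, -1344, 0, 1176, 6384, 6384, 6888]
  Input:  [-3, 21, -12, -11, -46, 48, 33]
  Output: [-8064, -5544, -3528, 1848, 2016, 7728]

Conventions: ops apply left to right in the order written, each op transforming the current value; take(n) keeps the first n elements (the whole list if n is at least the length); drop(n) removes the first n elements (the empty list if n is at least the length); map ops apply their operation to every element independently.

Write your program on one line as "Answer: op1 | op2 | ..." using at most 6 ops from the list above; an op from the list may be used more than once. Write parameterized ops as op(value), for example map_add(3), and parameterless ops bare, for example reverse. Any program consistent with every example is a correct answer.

drop(1) | map_mul(7) | map_mul(4) | map_mul(-6) | sort_desc | reverse

Check, running the answer program on each example:
  [35, 5, -39] -> [5, -39] -> [35, -273] -> [140, -1092] -> [-840, 6552] -> [6552, -840] -> [-840, 6552]
  [-32, -41, -23, -38] -> [-41, -23, -38] -> [-287, -161, -266] -> [-1148, -644, -1064] -> [6888, 3864, 6384] -> [6888, 6384, 3864] -> [3864, 6384, 6888]
  [-19, 8, -7, 17, 0, -38, -41, 20, -38] -> [8, -7, 17, 0, -38, -41, 20, -38] -> [56, -49, 119, 0, -266, -287, 140, -266] -> [224, -196, 476, 0, -1064, -1148, 560, -1064] -> [-1344, 1176, -2856, 0, 6384, 6888, -3360, 6384] -> [6888, 6384, 6384, 1176, 0, -1344, -2856, -3360] -> [-3360, -2856, -1344, 0, 1176, 6384, 6384, 6888]
  [-3, 21, -12, -11, -46, 48, 33] -> [21, -12, -11, -46, 48, 33] -> [147, -84, -77, -322, 336, 231] -> [588, -336, -308, -1288, 1344, 924] -> [-3528, 2016, 1848, 7728, -8064, -5544] -> [7728, 2016, 1848, -3528, -5544, -8064] -> [-8064, -5544, -3528, 1848, 2016, 7728]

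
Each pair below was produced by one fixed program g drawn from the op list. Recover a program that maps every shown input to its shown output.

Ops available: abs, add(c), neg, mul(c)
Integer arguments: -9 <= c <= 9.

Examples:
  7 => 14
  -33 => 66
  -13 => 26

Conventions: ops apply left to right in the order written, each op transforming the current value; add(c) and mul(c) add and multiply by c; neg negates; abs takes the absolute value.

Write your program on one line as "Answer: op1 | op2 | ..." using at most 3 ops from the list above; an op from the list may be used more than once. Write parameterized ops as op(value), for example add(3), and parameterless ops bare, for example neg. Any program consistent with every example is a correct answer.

abs | neg | mul(-2)

Check, running the answer program on each example:
  7 -> 7 -> -7 -> 14
  -33 -> 33 -> -33 -> 66
  -13 -> 13 -> -13 -> 26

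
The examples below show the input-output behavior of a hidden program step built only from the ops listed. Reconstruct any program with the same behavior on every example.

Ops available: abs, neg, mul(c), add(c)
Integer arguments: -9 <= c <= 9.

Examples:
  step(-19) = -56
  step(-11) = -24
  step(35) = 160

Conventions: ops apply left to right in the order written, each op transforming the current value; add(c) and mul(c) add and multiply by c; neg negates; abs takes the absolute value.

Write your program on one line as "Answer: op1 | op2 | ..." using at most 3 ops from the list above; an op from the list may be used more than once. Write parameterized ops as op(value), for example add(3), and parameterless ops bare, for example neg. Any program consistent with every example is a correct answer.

add(5) | neg | mul(-4)

Check, running the answer program on each example:
  -19 -> -14 -> 14 -> -56
  -11 -> -6 -> 6 -> -24
  35 -> 40 -> -40 -> 160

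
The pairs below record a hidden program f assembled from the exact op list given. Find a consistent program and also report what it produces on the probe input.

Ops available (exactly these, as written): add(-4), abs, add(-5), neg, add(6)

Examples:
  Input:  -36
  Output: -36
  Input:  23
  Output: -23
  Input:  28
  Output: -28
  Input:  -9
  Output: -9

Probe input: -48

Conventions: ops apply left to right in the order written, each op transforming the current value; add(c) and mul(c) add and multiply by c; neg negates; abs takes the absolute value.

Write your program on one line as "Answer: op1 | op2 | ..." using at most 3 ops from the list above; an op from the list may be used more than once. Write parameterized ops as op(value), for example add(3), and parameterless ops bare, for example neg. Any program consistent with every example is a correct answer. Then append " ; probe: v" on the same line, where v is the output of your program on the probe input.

abs | neg ; probe: -48

Check, running the answer program on each example:
  -36 -> 36 -> -36
  23 -> 23 -> -23
  28 -> 28 -> -28
  -9 -> 9 -> -9
  probe: -48 -> 48 -> -48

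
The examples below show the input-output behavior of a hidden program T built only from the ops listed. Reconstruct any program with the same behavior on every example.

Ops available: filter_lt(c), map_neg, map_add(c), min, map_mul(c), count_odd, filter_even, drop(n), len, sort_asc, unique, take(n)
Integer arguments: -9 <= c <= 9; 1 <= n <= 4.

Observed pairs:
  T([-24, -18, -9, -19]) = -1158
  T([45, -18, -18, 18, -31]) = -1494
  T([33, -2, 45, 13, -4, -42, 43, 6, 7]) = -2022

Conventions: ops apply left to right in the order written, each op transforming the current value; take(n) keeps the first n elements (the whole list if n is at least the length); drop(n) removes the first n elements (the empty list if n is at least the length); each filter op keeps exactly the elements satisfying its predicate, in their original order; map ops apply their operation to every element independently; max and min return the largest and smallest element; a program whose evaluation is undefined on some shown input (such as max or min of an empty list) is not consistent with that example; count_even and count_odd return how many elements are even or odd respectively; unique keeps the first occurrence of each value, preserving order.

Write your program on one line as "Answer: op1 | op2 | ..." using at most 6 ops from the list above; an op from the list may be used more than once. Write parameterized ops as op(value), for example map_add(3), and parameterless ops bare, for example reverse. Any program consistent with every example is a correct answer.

map_mul(6) | map_mul(8) | filter_lt(-3) | map_add(-6) | min

Check, running the answer program on each example:
  [-24, -18, -9, -19] -> [-144, -108, -54, -114] -> [-1152, -864, -432, -912] -> [-1152, -864, -432, -912] -> [-1158, -870, -438, -918] -> -1158
  [45, -18, -18, 18, -31] -> [270, -108, -108, 108, -186] -> [2160, -864, -864, 864, -1488] -> [-864, -864, -1488] -> [-870, -870, -1494] -> -1494
  [33, -2, 45, 13, -4, -42, 43, 6, 7] -> [198, -12, 270, 78, -24, -252, 258, 36, 42] -> [1584, -96, 2160, 624, -192, -2016, 2064, 288, 336] -> [-96, -192, -2016] -> [-102, -198, -2022] -> -2022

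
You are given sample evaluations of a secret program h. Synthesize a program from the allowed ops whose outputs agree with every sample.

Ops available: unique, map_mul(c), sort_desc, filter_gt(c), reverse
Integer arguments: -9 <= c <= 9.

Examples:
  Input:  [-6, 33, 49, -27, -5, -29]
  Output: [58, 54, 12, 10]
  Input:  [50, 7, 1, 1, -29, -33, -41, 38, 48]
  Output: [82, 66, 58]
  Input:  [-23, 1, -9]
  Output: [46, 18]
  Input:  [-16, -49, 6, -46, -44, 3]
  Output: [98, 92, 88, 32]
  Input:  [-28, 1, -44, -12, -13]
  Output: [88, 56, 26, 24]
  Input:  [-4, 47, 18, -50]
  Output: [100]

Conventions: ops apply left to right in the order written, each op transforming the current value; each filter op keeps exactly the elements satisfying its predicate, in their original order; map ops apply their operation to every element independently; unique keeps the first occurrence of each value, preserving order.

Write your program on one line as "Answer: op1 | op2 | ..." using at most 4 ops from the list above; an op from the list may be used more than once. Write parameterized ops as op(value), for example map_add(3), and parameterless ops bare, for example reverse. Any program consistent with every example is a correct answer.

map_mul(-2) | sort_desc | filter_gt(8)

Check, running the answer program on each example:
  [-6, 33, 49, -27, -5, -29] -> [12, -66, -98, 54, 10, 58] -> [58, 54, 12, 10, -66, -98] -> [58, 54, 12, 10]
  [50, 7, 1, 1, -29, -33, -41, 38, 48] -> [-100, -14, -2, -2, 58, 66, 82, -76, -96] -> [82, 66, 58, -2, -2, -14, -76, -96, -100] -> [82, 66, 58]
  [-23, 1, -9] -> [46, -2, 18] -> [46, 18, -2] -> [46, 18]
  [-16, -49, 6, -46, -44, 3] -> [32, 98, -12, 92, 88, -6] -> [98, 92, 88, 32, -6, -12] -> [98, 92, 88, 32]
  [-28, 1, -44, -12, -13] -> [56, -2, 88, 24, 26] -> [88, 56, 26, 24, -2] -> [88, 56, 26, 24]
  [-4, 47, 18, -50] -> [8, -94, -36, 100] -> [100, 8, -36, -94] -> [100]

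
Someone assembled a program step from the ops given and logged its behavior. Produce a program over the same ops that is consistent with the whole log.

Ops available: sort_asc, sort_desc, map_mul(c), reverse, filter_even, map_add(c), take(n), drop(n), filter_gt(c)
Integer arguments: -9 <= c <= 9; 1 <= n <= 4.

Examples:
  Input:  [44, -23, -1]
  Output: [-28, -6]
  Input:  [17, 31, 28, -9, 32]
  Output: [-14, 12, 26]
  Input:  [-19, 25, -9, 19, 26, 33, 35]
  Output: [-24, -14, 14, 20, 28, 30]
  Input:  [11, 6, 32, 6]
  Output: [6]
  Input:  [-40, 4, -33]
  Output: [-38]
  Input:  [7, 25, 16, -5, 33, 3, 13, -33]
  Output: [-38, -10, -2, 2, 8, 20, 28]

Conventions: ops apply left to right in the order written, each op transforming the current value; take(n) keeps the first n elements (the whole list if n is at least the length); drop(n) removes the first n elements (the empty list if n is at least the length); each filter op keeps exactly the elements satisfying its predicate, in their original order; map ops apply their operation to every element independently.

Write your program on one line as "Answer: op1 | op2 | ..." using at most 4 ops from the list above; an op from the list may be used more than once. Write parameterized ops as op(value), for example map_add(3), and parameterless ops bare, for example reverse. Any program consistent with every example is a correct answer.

sort_desc | map_add(-5) | sort_asc | filter_even

Check, running the answer program on each example:
  [44, -23, -1] -> [44, -1, -23] -> [39, -6, -28] -> [-28, -6, 39] -> [-28, -6]
  [17, 31, 28, -9, 32] -> [32, 31, 28, 17, -9] -> [27, 26, 23, 12, -14] -> [-14, 12, 23, 26, 27] -> [-14, 12, 26]
  [-19, 25, -9, 19, 26, 33, 35] -> [35, 33, 26, 25, 19, -9, -19] -> [30, 28, 21, 20, 14, -14, -24] -> [-24, -14, 14, 20, 21, 28, 30] -> [-24, -14, 14, 20, 28, 30]
  [11, 6, 32, 6] -> [32, 11, 6, 6] -> [27, 6, 1, 1] -> [1, 1, 6, 27] -> [6]
  [-40, 4, -33] -> [4, -33, -40] -> [-1, -38, -45] -> [-45, -38, -1] -> [-38]
  [7, 25, 16, -5, 33, 3, 13, -33] -> [33, 25, 16, 13, 7, 3, -5, -33] -> [28, 20, 11, 8, 2, -2, -10, -38] -> [-38, -10, -2, 2, 8, 11, 20, 28] -> [-38, -10, -2, 2, 8, 20, 28]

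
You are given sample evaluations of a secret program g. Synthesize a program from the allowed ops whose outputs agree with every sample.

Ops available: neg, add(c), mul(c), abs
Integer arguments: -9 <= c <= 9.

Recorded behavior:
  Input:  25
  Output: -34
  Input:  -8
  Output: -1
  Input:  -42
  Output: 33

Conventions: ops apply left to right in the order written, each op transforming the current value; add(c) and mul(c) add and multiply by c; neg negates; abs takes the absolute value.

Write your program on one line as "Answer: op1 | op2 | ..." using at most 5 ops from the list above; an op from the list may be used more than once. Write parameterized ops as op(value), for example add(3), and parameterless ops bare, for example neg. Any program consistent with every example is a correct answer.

add(-3) | add(9) | add(-4) | add(7) | neg

Check, running the answer program on each example:
  25 -> 22 -> 31 -> 27 -> 34 -> -34
  -8 -> -11 -> -2 -> -6 -> 1 -> -1
  -42 -> -45 -> -36 -> -40 -> -33 -> 33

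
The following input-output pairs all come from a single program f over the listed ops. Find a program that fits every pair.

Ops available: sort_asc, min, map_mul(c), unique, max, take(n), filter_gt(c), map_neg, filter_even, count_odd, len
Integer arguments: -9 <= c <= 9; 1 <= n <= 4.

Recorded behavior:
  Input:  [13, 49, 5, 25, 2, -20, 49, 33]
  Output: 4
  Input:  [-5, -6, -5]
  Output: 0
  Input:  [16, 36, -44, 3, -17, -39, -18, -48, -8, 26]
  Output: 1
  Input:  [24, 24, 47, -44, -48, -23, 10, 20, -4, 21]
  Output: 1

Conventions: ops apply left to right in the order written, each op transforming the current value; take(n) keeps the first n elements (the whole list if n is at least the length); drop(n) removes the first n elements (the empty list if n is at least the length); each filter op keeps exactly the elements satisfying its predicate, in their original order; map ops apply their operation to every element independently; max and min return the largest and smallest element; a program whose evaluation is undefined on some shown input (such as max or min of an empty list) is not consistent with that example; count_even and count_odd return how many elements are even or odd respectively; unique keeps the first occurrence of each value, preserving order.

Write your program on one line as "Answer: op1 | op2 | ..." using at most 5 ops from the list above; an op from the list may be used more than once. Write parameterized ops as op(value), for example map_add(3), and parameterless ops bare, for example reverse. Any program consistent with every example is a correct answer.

take(4) | map_mul(7) | filter_gt(-8) | map_mul(-9) | count_odd

Check, running the answer program on each example:
  [13, 49, 5, 25, 2, -20, 49, 33] -> [13, 49, 5, 25] -> [91, 343, 35, 175] -> [91, 343, 35, 175] -> [-819, -3087, -315, -1575] -> 4
  [-5, -6, -5] -> [-5, -6, -5] -> [-35, -42, -35] -> [] -> [] -> 0
  [16, 36, -44, 3, -17, -39, -18, -48, -8, 26] -> [16, 36, -44, 3] -> [112, 252, -308, 21] -> [112, 252, 21] -> [-1008, -2268, -189] -> 1
  [24, 24, 47, -44, -48, -23, 10, 20, -4, 21] -> [24, 24, 47, -44] -> [168, 168, 329, -308] -> [168, 168, 329] -> [-1512, -1512, -2961] -> 1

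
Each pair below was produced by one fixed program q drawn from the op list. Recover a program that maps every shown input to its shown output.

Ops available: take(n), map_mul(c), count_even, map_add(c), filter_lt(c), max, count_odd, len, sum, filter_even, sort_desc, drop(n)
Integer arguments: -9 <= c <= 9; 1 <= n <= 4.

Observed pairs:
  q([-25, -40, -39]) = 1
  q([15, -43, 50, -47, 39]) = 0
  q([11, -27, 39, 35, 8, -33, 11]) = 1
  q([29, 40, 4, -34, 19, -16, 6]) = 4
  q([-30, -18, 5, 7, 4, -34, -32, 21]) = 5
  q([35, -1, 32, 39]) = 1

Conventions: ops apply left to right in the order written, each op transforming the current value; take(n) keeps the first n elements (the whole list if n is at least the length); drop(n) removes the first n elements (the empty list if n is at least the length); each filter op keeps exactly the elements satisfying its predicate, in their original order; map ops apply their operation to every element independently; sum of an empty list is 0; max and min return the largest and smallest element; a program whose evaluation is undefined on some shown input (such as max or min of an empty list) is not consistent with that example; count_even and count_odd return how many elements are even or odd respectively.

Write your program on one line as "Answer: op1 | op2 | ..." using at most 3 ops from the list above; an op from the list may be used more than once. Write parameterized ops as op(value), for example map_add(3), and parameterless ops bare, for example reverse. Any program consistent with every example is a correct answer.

sort_desc | drop(2) | count_even

Check, running the answer program on each example:
  [-25, -40, -39] -> [-25, -39, -40] -> [-40] -> 1
  [15, -43, 50, -47, 39] -> [50, 39, 15, -43, -47] -> [15, -43, -47] -> 0
  [11, -27, 39, 35, 8, -33, 11] -> [39, 35, 11, 11, 8, -27, -33] -> [11, 11, 8, -27, -33] -> 1
  [29, 40, 4, -34, 19, -16, 6] -> [40, 29, 19, 6, 4, -16, -34] -> [19, 6, 4, -16, -34] -> 4
  [-30, -18, 5, 7, 4, -34, -32, 21] -> [21, 7, 5, 4, -18, -30, -32, -34] -> [5, 4, -18, -30, -32, -34] -> 5
  [35, -1, 32, 39] -> [39, 35, 32, -1] -> [32, -1] -> 1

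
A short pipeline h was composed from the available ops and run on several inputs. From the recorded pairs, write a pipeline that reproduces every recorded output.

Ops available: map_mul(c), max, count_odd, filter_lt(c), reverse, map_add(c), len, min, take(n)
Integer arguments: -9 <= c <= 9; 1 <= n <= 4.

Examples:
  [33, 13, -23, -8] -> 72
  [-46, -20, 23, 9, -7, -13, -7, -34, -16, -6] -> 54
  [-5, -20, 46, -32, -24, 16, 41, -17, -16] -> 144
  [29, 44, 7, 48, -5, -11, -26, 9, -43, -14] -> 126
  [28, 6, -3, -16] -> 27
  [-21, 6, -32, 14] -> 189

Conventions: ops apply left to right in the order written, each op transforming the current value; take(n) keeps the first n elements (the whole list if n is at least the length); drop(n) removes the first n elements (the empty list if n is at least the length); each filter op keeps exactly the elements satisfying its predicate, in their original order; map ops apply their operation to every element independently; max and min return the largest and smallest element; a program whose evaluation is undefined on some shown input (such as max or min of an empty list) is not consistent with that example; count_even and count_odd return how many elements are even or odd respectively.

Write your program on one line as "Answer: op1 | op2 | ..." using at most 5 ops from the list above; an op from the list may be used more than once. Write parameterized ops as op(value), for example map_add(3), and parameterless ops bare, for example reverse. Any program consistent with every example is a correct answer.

filter_lt(2) | reverse | map_mul(-9) | take(3) | min

Check, running the answer program on each example:
  [33, 13, -23, -8] -> [-23, -8] -> [-8, -23] -> [72, 207] -> [72, 207] -> 72
  [-46, -20, 23, 9, -7, -13, -7, -34, -16, -6] -> [-46, -20, -7, -13, -7, -34, -16, -6] -> [-6, -16, -34, -7, -13, -7, -20, -46] -> [54, 144, 306, 63, 117, 63, 180, 414] -> [54, 144, 306] -> 54
  [-5, -20, 46, -32, -24, 16, 41, -17, -16] -> [-5, -20, -32, -24, -17, -16] -> [-16, -17, -24, -32, -20, -5] -> [144, 153, 216, 288, 180, 45] -> [144, 153, 216] -> 144
  [29, 44, 7, 48, -5, -11, -26, 9, -43, -14] -> [-5, -11, -26, -43, -14] -> [-14, -43, -26, -11, -5] -> [126, 387, 234, 99, 45] -> [126, 387, 234] -> 126
  [28, 6, -3, -16] -> [-3, -16] -> [-16, -3] -> [144, 27] -> [144, 27] -> 27
  [-21, 6, -32, 14] -> [-21, -32] -> [-32, -21] -> [288, 189] -> [288, 189] -> 189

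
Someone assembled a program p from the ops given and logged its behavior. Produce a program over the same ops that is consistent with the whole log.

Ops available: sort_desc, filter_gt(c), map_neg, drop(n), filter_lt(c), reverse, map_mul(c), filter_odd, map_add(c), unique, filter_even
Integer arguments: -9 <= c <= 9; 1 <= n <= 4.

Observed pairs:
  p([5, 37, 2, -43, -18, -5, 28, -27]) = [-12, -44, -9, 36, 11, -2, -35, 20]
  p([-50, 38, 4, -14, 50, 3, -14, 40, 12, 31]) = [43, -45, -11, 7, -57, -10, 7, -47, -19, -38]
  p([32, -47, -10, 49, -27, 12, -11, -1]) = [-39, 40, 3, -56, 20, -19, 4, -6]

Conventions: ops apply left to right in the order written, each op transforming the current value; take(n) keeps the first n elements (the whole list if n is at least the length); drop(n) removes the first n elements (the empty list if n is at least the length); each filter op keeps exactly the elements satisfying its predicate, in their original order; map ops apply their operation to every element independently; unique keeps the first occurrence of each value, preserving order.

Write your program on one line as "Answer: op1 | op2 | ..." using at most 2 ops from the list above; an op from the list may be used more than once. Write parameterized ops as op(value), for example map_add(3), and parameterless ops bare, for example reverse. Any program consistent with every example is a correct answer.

map_add(7) | map_neg

Check, running the answer program on each example:
  [5, 37, 2, -43, -18, -5, 28, -27] -> [12, 44, 9, -36, -11, 2, 35, -20] -> [-12, -44, -9, 36, 11, -2, -35, 20]
  [-50, 38, 4, -14, 50, 3, -14, 40, 12, 31] -> [-43, 45, 11, -7, 57, 10, -7, 47, 19, 38] -> [43, -45, -11, 7, -57, -10, 7, -47, -19, -38]
  [32, -47, -10, 49, -27, 12, -11, -1] -> [39, -40, -3, 56, -20, 19, -4, 6] -> [-39, 40, 3, -56, 20, -19, 4, -6]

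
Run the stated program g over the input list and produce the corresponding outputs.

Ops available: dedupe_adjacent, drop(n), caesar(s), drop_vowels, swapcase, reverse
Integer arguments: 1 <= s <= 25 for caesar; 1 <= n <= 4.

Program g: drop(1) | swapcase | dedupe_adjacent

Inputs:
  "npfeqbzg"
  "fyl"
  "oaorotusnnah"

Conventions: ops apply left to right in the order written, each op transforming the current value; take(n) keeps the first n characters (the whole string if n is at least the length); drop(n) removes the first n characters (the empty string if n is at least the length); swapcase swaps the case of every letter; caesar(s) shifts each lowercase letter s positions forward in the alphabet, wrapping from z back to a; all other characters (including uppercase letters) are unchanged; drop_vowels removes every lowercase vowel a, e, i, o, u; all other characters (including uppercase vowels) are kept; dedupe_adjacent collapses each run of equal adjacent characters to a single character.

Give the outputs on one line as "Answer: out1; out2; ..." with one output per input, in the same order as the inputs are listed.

"PFEQBZG"; "YL"; "AOROTUSNAH"

Execution, op by op:
  "npfeqbzg" -> "pfeqbzg" -> "PFEQBZG" -> "PFEQBZG"
  "fyl" -> "yl" -> "YL" -> "YL"
  "oaorotusnnah" -> "aorotusnnah" -> "AOROTUSNNAH" -> "AOROTUSNAH"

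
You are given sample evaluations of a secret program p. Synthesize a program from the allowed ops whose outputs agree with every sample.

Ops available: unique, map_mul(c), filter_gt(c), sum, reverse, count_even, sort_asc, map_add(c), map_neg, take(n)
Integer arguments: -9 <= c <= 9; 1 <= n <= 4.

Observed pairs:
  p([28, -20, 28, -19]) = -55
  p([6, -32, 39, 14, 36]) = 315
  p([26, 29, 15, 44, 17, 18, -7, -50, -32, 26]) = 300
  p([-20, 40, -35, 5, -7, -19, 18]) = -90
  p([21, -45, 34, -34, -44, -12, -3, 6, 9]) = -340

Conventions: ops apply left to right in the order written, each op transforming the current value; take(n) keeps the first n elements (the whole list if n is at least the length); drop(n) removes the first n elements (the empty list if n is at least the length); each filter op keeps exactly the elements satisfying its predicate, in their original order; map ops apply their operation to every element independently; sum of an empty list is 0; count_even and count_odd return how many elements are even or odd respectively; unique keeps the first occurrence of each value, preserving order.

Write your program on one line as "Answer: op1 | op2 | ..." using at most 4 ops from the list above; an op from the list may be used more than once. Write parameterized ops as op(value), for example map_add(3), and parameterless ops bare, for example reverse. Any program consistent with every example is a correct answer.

unique | sort_asc | map_mul(5) | sum

Check, running the answer program on each example:
  [28, -20, 28, -19] -> [28, -20, -19] -> [-20, -19, 28] -> [-100, -95, 140] -> -55
  [6, -32, 39, 14, 36] -> [6, -32, 39, 14, 36] -> [-32, 6, 14, 36, 39] -> [-160, 30, 70, 180, 195] -> 315
  [26, 29, 15, 44, 17, 18, -7, -50, -32, 26] -> [26, 29, 15, 44, 17, 18, -7, -50, -32] -> [-50, -32, -7, 15, 17, 18, 26, 29, 44] -> [-250, -160, -35, 75, 85, 90, 130, 145, 220] -> 300
  [-20, 40, -35, 5, -7, -19, 18] -> [-20, 40, -35, 5, -7, -19, 18] -> [-35, -20, -19, -7, 5, 18, 40] -> [-175, -100, -95, -35, 25, 90, 200] -> -90
  [21, -45, 34, -34, -44, -12, -3, 6, 9] -> [21, -45, 34, -34, -44, -12, -3, 6, 9] -> [-45, -44, -34, -12, -3, 6, 9, 21, 34] -> [-225, -220, -170, -60, -15, 30, 45, 105, 170] -> -340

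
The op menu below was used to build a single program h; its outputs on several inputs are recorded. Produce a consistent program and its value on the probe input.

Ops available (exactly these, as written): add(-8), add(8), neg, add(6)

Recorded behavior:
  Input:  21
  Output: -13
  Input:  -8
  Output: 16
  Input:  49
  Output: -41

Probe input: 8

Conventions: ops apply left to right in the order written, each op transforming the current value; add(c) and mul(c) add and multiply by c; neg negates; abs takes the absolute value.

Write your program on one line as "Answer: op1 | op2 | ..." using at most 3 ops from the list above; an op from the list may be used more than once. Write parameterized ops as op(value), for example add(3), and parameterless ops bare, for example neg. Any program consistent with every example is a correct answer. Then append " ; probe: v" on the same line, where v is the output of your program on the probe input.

add(-8) | neg ; probe: 0

Check, running the answer program on each example:
  21 -> 13 -> -13
  -8 -> -16 -> 16
  49 -> 41 -> -41
  probe: 8 -> 0 -> 0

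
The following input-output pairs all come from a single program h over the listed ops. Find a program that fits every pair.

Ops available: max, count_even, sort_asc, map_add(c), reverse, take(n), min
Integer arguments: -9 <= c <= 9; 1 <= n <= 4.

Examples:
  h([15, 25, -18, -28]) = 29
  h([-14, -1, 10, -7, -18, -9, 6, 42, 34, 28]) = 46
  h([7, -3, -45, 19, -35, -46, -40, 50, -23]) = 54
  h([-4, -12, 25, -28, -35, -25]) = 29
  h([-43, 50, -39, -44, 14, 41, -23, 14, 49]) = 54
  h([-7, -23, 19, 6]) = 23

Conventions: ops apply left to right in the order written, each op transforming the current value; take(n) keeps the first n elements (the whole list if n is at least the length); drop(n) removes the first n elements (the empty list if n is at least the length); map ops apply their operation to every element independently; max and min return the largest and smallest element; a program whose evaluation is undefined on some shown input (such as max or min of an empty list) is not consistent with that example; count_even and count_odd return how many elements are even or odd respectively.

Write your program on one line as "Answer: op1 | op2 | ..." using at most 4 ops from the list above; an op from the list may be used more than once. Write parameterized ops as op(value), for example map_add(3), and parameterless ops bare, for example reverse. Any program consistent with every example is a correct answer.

sort_asc | map_add(5) | map_add(-1) | max

Check, running the answer program on each example:
  [15, 25, -18, -28] -> [-28, -18, 15, 25] -> [-23, -13, 20, 30] -> [-24, -14, 19, 29] -> 29
  [-14, -1, 10, -7, -18, -9, 6, 42, 34, 28] -> [-18, -14, -9, -7, -1, 6, 10, 28, 34, 42] -> [-13, -9, -4, -2, 4, 11, 15, 33, 39, 47] -> [-14, -10, -5, -3, 3, 10, 14, 32, 38, 46] -> 46
  [7, -3, -45, 19, -35, -46, -40, 50, -23] -> [-46, -45, -40, -35, -23, -3, 7, 19, 50] -> [-41, -40, -35, -30, -18, 2, 12, 24, 55] -> [-42, -41, -36, -31, -19, 1, 11, 23, 54] -> 54
  [-4, -12, 25, -28, -35, -25] -> [-35, -28, -25, -12, -4, 25] -> [-30, -23, -20, -7, 1, 30] -> [-31, -24, -21, -8, 0, 29] -> 29
  [-43, 50, -39, -44, 14, 41, -23, 14, 49] -> [-44, -43, -39, -23, 14, 14, 41, 49, 50] -> [-39, -38, -34, -18, 19, 19, 46, 54, 55] -> [-40, -39, -35, -19, 18, 18, 45, 53, 54] -> 54
  [-7, -23, 19, 6] -> [-23, -7, 6, 19] -> [-18, -2, 11, 24] -> [-19, -3, 10, 23] -> 23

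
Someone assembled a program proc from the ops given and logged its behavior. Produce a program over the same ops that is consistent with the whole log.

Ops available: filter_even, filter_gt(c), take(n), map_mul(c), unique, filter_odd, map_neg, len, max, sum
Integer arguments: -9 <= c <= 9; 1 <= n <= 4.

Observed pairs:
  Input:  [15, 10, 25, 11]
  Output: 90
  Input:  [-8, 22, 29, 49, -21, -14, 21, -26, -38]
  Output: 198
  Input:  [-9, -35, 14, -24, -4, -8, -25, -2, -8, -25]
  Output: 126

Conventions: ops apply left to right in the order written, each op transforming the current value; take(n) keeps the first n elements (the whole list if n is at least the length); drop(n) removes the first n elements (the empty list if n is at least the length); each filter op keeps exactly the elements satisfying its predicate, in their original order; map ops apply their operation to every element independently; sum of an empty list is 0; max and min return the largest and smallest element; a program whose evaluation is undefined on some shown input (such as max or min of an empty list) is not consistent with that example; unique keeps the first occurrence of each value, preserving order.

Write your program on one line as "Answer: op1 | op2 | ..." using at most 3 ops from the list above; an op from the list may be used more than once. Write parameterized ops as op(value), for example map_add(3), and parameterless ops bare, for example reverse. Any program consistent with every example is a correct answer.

filter_even | map_mul(9) | max

Check, running the answer program on each example:
  [15, 10, 25, 11] -> [10] -> [90] -> 90
  [-8, 22, 29, 49, -21, -14, 21, -26, -38] -> [-8, 22, -14, -26, -38] -> [-72, 198, -126, -234, -342] -> 198
  [-9, -35, 14, -24, -4, -8, -25, -2, -8, -25] -> [14, -24, -4, -8, -2, -8] -> [126, -216, -36, -72, -18, -72] -> 126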